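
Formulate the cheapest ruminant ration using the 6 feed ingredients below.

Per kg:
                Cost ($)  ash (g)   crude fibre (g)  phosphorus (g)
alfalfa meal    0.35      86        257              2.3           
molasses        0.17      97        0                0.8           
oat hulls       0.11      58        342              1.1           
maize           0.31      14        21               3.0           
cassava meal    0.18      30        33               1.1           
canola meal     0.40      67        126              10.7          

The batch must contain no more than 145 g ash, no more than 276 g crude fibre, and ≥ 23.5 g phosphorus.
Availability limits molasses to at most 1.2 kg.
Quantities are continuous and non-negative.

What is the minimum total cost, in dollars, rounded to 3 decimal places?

Treat it as an LP. Let x1 = kg of alfalfa meal, x2 = kg of molasses, x3 = kg of oat hulls, x4 = kg of maize, x5 = kg of cassava meal, x6 = kg of canola meal.
Minimize 0.35x1 + 0.17x2 + 0.11x3 + 0.31x4 + 0.18x5 + 0.4x6 with:
  86x1 + 97x2 + 58x3 + 14x4 + 30x5 + 67x6 ≤ 145   (ash)
  257x1 + 342x3 + 21x4 + 33x5 + 126x6 ≤ 276   (crude fibre)
  2.3x1 + 0.8x2 + 1.1x3 + 3x4 + 1.1x5 + 10.7x6 ≥ 23.5   (phosphorus)
  x2 ≤ 1.2
  x1, x2, x3, x4, x5, x6 ≥ 0.
The optimal basis is {maize, canola meal}; alfalfa meal, molasses, oat hulls, cassava meal drop out. The ash and phosphorus requirements are met with equality.
That vertex is x4 = 0.4492, x6 = 2.07.
Cost = 0.31·0.4492 + 0.4·2.07 = 0.96725.

$0.967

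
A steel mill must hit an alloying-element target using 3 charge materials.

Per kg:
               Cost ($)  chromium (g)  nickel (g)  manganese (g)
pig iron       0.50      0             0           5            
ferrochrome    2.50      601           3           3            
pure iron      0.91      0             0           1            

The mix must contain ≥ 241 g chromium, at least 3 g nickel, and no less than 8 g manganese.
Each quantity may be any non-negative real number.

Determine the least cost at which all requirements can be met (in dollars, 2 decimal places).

$3.00

Let x1 = kg of pig iron, x2 = kg of ferrochrome, x3 = kg of pure iron.
min 0.5x1 + 2.5x2 + 0.91x3 with:
  601x2 ≥ 241   (chromium)
  3x2 ≥ 3   (nickel)
  5x1 + 3x2 + 1x3 ≥ 8   (manganese)
  x1, x2, x3 ≥ 0.
The cheapest feasible vertex uses only pig iron, ferrochrome; pure iron is not used. The nickel and manganese requirements are met with equality.
So pig iron = 1 kg, ferrochrome = 1 kg.
Objective = 0.5·1 + 2.5·1 = 3.0000.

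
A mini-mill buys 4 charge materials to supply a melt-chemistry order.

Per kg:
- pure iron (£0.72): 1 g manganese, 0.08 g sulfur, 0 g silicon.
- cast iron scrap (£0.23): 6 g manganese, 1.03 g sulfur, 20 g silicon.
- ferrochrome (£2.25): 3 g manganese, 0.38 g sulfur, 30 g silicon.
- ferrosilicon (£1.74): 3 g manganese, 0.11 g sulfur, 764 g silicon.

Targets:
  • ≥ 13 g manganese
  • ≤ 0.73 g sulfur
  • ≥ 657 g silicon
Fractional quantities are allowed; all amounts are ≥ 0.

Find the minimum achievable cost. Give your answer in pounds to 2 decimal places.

This is a linear program. Let x1 = kg of pure iron, x2 = kg of cast iron scrap, x3 = kg of ferrochrome, x4 = kg of ferrosilicon.
Minimise 0.72x1 + 0.23x2 + 2.25x3 + 1.74x4 with:
  1x1 + 6x2 + 3x3 + 3x4 ≥ 13   (manganese)
  0.08x1 + 1.03x2 + 0.38x3 + 0.11x4 ≤ 0.73   (sulfur)
  20x2 + 30x3 + 764x4 ≥ 657   (silicon)
  x1, x2, x3, x4 ≥ 0.
At the optimum only cast iron scrap, ferrosilicon are positive (pure iron, ferrochrome = 0). There the manganese and sulfur constraints are tight.
Solving gives x2 = 0.3128, x4 = 3.708.
Objective = 0.23·0.3128 + 1.74·3.708 = 6.5239.

£6.52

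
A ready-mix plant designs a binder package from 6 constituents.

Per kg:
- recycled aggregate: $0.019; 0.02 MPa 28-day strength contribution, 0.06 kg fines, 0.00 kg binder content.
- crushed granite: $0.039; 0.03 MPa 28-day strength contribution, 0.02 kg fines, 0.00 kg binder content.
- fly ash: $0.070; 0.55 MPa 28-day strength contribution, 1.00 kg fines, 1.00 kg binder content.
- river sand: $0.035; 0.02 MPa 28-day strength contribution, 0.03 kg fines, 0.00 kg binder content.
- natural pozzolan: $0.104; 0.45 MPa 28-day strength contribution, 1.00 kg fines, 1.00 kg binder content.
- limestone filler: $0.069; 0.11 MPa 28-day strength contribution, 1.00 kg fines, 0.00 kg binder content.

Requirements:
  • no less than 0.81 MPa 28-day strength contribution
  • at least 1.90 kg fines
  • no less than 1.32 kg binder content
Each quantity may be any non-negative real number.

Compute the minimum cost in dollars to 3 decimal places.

This is a linear program. Let x1 = kg of recycled aggregate, x2 = kg of crushed granite, x3 = kg of fly ash, x4 = kg of river sand, x5 = kg of natural pozzolan, x6 = kg of limestone filler.
Minimise 0.019x1 + 0.039x2 + 0.07x3 + 0.035x4 + 0.104x5 + 0.069x6 subject to:
  0.02x1 + 0.03x2 + 0.55x3 + 0.02x4 + 0.45x5 + 0.11x6 ≥ 0.81   (28-day strength contribution)
  0.06x1 + 0.02x2 + 1x3 + 0.03x4 + 1x5 + 1x6 ≥ 1.9   (fines)
  1x3 + 1x5 ≥ 1.32   (binder content)
  x1, x2, x3, x4, x5, x6 ≥ 0.
At the optimum only fly ash, limestone filler are positive (recycled aggregate, crushed granite, river sand, natural pozzolan = 0). There the 28-day strength contribution and fines constraints are tight.
Optimal quantities: fly ash = 1.366 kg, limestone filler = 0.5341 kg.
Hence cost = 0.07·1.366 + 0.069·0.5341 = $0.13247.

$0.132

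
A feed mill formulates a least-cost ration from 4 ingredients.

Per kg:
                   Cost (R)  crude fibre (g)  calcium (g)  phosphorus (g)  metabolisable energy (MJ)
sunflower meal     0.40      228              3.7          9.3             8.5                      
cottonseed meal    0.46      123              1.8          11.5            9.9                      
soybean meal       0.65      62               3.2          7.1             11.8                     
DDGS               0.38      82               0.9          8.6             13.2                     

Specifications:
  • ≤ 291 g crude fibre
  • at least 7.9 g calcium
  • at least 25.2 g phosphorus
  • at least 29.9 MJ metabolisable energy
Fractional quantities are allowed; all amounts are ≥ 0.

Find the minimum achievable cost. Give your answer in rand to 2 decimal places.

Treat it as an LP. Let x1 = kg of sunflower meal, x2 = kg of cottonseed meal, x3 = kg of soybean meal, x4 = kg of DDGS.
Minimize 0.4x1 + 0.46x2 + 0.65x3 + 0.38x4 subject to:
  228x1 + 123x2 + 62x3 + 82x4 ≤ 291   (crude fibre)
  3.7x1 + 1.8x2 + 3.2x3 + 0.9x4 ≥ 7.9   (calcium)
  9.3x1 + 11.5x2 + 7.1x3 + 8.6x4 ≥ 25.2   (phosphorus)
  8.5x1 + 9.9x2 + 11.8x3 + 13.2x4 ≥ 29.9   (metabolisable energy)
  x1, x2, x3, x4 ≥ 0.
At the optimum only sunflower meal, cottonseed meal, soybean meal are positive (DDGS = 0). There the crude fibre, calcium, phosphorus constraints are tight.
Solving gives x1 = 0.3336, x2 = 0.9736, x3 = 1.535.
Total cost: 0.4·0.3336 + 0.46·0.9736 + 0.65·1.535 = 1.5790.

R1.58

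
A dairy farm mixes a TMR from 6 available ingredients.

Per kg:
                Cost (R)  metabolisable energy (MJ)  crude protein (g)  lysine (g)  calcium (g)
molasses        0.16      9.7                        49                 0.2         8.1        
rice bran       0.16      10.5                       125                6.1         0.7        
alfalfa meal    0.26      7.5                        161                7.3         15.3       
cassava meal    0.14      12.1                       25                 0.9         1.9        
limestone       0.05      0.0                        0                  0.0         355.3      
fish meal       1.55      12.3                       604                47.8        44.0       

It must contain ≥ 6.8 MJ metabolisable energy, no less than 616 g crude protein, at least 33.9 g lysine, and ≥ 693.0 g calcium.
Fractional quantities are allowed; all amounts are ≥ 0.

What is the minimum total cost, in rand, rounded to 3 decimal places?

R0.986

Set it up as a linear program. Let x1 = kg of molasses, x2 = kg of rice bran, x3 = kg of alfalfa meal, x4 = kg of cassava meal, x5 = kg of limestone, x6 = kg of fish meal.
Minimise 0.16x1 + 0.16x2 + 0.26x3 + 0.14x4 + 0.05x5 + 1.55x6 s.t.:
  9.7x1 + 10.5x2 + 7.5x3 + 12.1x4 + 12.3x6 ≥ 6.8   (metabolisable energy)
  49x1 + 125x2 + 161x3 + 25x4 + 604x6 ≥ 616   (crude protein)
  0.2x1 + 6.1x2 + 7.3x3 + 0.9x4 + 47.8x6 ≥ 33.9   (lysine)
  8.1x1 + 0.7x2 + 15.3x3 + 1.9x4 + 355.3x5 + 44x6 ≥ 693   (calcium)
  x1, x2, x3, x4, x5, x6 ≥ 0.
The minimum-cost mix takes nothing from molasses, alfalfa meal, cassava meal, fish meal — only rice bran, limestone. There the lysine and calcium constraints are tight.
So rice bran = 5.557 kg, limestone = 1.94 kg.
Objective = 0.16·5.557 + 0.05·1.94 = 0.98612.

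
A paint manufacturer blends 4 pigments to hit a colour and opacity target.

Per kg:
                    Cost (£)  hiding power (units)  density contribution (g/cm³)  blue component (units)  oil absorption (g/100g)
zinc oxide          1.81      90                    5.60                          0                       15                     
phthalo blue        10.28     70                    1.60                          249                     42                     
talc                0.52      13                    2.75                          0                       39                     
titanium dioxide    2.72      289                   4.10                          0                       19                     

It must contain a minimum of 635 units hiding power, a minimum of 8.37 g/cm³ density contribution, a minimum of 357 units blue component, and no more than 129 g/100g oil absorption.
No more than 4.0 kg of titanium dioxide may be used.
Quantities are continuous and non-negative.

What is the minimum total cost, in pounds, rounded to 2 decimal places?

Let x1 = kg of zinc oxide, x2 = kg of phthalo blue, x3 = kg of talc, x4 = kg of titanium dioxide.
min 1.81x1 + 10.28x2 + 0.52x3 + 2.72x4 s.t.:
  90x1 + 70x2 + 13x3 + 289x4 ≥ 635   (hiding power)
  5.6x1 + 1.6x2 + 2.75x3 + 4.1x4 ≥ 8.37   (density contribution)
  249x2 ≥ 357   (blue component)
  15x1 + 42x2 + 39x3 + 19x4 ≤ 129   (oil absorption)
  x4 ≤ 4
  x1, x2, x3, x4 ≥ 0.
The cheapest feasible vertex uses only phthalo blue, titanium dioxide; zinc oxide, talc are not used. The hiding power and blue component requirements are met with equality.
Solving gives x2 = 1.434, x4 = 1.85.
Objective = 10.28·1.434 + 2.72·1.85 = 19.7735.

£19.77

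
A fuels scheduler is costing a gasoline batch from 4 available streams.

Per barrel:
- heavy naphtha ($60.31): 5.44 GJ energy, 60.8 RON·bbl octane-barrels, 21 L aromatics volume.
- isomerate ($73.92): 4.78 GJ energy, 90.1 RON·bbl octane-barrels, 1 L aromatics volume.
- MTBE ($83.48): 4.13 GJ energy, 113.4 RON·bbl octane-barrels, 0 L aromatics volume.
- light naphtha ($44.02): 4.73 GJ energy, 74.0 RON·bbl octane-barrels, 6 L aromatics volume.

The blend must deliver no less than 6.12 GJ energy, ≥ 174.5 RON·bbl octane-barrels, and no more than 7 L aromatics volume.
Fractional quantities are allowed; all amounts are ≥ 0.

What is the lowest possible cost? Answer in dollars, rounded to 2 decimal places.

$116.26

Let x1 = barrels of heavy naphtha, x2 = barrels of isomerate, x3 = barrels of MTBE, x4 = barrels of light naphtha.
min 60.31x1 + 73.92x2 + 83.48x3 + 44.02x4 with:
  5.44x1 + 4.78x2 + 4.13x3 + 4.73x4 ≥ 6.12   (energy)
  60.8x1 + 90.1x2 + 113.4x3 + 74x4 ≥ 174.5   (octane-barrels)
  21x1 + 1x2 + 6x4 ≤ 7   (aromatics volume)
  x1, x2, x3, x4 ≥ 0.
The minimum-cost mix takes nothing from heavy naphtha, isomerate — only MTBE, light naphtha. Binding constraints: octane-barrels and aromatics volume.
That vertex is x3 = 0.77748, x4 = 1.1667.
Cost = 83.48·0.77748 + 44.02·1.1667 = 116.2622.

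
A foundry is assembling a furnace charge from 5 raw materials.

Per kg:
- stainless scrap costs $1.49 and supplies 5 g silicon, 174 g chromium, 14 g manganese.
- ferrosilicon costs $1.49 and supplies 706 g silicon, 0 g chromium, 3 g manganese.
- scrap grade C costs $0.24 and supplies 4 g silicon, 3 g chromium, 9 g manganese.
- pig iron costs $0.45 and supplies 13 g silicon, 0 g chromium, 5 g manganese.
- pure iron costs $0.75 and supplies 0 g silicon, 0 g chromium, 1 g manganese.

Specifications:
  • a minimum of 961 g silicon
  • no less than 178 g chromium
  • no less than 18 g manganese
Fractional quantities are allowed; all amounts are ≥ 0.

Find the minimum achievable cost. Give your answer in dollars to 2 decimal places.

$3.54

Let x1 = kg of stainless scrap, x2 = kg of ferrosilicon, x3 = kg of scrap grade C, x4 = kg of pig iron, x5 = kg of pure iron.
Minimize 1.49x1 + 1.49x2 + 0.24x3 + 0.45x4 + 0.75x5 with:
  5x1 + 706x2 + 4x3 + 13x4 ≥ 961   (silicon)
  174x1 + 3x3 ≥ 178   (chromium)
  14x1 + 3x2 + 9x3 + 5x4 + 1x5 ≥ 18   (manganese)
  x1, x2, x3, x4, x5 ≥ 0.
The cheapest feasible vertex uses only stainless scrap, ferrosilicon; scrap grade C, pig iron, pure iron are not used. Binding constraints: silicon and chromium.
That vertex is x1 = 1.023, x2 = 1.354.
Hence cost = 1.49·1.023 + 1.49·1.354 = $3.5417.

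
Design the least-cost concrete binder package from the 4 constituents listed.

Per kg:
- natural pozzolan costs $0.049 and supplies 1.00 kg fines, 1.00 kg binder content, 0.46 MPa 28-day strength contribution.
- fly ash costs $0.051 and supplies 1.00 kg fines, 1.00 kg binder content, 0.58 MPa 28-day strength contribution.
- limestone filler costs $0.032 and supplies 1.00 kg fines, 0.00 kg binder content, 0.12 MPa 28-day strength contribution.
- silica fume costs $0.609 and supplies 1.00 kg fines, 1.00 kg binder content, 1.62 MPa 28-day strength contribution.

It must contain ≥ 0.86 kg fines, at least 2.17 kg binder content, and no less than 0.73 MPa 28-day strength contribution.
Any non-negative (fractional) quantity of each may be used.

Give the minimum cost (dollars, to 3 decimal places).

$0.106

Let x1 = kg of natural pozzolan, x2 = kg of fly ash, x3 = kg of limestone filler, x4 = kg of silica fume.
min 0.049x1 + 0.051x2 + 0.032x3 + 0.609x4 subject to:
  1x1 + 1x2 + 1x3 + 1x4 ≥ 0.86   (fines)
  1x1 + 1x2 + 1x4 ≥ 2.17   (binder content)
  0.46x1 + 0.58x2 + 0.12x3 + 1.62x4 ≥ 0.73   (28-day strength contribution)
  x1, x2, x3, x4 ≥ 0.
The minimum-cost mix takes nothing from fly ash, limestone filler, silica fume — only natural pozzolan. Binding constraint: binder content.
Solving gives x1 = 2.17.
Hence cost = 0.049·2.17 = $0.10633.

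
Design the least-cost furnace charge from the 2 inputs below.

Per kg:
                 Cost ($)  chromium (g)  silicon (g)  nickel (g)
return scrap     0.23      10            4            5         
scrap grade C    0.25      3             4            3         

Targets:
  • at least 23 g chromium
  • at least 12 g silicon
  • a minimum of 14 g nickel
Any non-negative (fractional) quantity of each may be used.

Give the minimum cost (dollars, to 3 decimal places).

This is a linear program. Let x1 = kg of return scrap, x2 = kg of scrap grade C.
Minimise 0.23x1 + 0.25x2 subject to:
  10x1 + 3x2 ≥ 23   (chromium)
  4x1 + 4x2 ≥ 12   (silicon)
  5x1 + 3x2 ≥ 14   (nickel)
  x1, x2 ≥ 0.
The cheapest feasible vertex uses only return scrap; scrap grade C is not used. The silicon requirement is met with equality.
So return scrap = 3 kg.
Hence cost = 0.23·3 = $0.69000.

$0.690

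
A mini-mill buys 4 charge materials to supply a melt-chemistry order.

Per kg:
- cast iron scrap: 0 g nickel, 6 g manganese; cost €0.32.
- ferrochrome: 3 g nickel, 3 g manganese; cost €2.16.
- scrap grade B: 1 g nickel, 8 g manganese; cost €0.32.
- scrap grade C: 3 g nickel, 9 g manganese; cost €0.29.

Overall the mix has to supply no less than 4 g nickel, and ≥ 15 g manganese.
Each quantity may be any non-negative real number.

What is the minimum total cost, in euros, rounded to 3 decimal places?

Set it up as a linear program. Let x1 = kg of cast iron scrap, x2 = kg of ferrochrome, x3 = kg of scrap grade B, x4 = kg of scrap grade C.
min 0.32x1 + 2.16x2 + 0.32x3 + 0.29x4 with:
  3x2 + 1x3 + 3x4 ≥ 4   (nickel)
  6x1 + 3x2 + 8x3 + 9x4 ≥ 15   (manganese)
  x1, x2, x3, x4 ≥ 0.
At the optimum only scrap grade C is positive (cast iron scrap, ferrochrome, scrap grade B = 0). The manganese requirement is met with equality.
So scrap grade C = 1.667 kg.
Objective = 0.29·1.667 = 0.48343.

€0.483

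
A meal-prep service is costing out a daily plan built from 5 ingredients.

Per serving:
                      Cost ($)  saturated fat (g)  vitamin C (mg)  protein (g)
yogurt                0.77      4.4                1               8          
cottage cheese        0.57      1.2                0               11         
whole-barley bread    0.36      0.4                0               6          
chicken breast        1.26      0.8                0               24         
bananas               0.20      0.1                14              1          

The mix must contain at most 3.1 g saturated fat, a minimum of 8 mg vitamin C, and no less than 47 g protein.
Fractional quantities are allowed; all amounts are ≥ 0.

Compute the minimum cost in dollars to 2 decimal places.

$2.54

Treat it as an LP. Let x1 = servings of yogurt, x2 = servings of cottage cheese, x3 = servings of whole-barley bread, x4 = servings of chicken breast, x5 = servings of bananas.
min 0.77x1 + 0.57x2 + 0.36x3 + 1.26x4 + 0.2x5 with:
  4.4x1 + 1.2x2 + 0.4x3 + 0.8x4 + 0.1x5 ≤ 3.1   (saturated fat)
  1x1 + 14x5 ≥ 8   (vitamin C)
  8x1 + 11x2 + 6x3 + 24x4 + 1x5 ≥ 47   (protein)
  x1, x2, x3, x4, x5 ≥ 0.
The cheapest feasible vertex uses only cottage cheese, chicken breast, bananas; yogurt, whole-barley bread are not used. There the saturated fat, vitamin C, protein constraints are tight.
So cottage cheese = 1.794 servings, chicken breast = 1.112 servings, bananas = 0.5714 servings.
Objective = 0.57·1.794 + 1.26·1.112 + 0.2·0.5714 = 2.5380.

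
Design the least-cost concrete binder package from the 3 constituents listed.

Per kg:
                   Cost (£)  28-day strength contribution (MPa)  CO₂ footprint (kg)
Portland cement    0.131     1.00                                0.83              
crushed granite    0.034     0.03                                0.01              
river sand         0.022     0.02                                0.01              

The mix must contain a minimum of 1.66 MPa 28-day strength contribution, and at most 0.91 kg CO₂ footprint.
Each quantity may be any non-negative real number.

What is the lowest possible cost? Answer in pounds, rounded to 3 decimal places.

£1.162

Let x1 = kg of Portland cement, x2 = kg of crushed granite, x3 = kg of river sand.
Minimize 0.131x1 + 0.034x2 + 0.022x3 with:
  1x1 + 0.03x2 + 0.02x3 ≥ 1.66   (28-day strength contribution)
  0.83x1 + 0.01x2 + 0.01x3 ≤ 0.91   (CO₂ footprint)
  x1, x2, x3 ≥ 0.
At the optimum only Portland cement, crushed granite are positive (river sand = 0). There the 28-day strength contribution and CO₂ footprint constraints are tight.
Solving gives x1 = 0.7181, x2 = 31.4.
Cost = 0.131·0.7181 + 0.034·31.4 = 1.16167.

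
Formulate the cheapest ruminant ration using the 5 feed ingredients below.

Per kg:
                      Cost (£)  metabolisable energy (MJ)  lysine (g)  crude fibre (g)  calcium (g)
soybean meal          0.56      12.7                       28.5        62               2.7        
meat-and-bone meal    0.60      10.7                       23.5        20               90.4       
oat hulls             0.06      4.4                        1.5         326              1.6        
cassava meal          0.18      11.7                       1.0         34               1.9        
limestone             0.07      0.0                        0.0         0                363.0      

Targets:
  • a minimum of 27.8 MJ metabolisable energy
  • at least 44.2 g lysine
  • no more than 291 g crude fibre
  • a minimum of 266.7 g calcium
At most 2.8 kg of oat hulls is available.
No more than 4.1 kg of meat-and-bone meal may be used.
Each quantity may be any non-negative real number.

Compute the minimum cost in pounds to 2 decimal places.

£1.02

This is a linear program. Let x1 = kg of soybean meal, x2 = kg of meat-and-bone meal, x3 = kg of oat hulls, x4 = kg of cassava meal, x5 = kg of limestone.
Minimise 0.56x1 + 0.6x2 + 0.06x3 + 0.18x4 + 0.07x5 s.t.:
  12.7x1 + 10.7x2 + 4.4x3 + 11.7x4 ≥ 27.8   (metabolisable energy)
  28.5x1 + 23.5x2 + 1.5x3 + 1x4 ≥ 44.2   (lysine)
  62x1 + 20x2 + 326x3 + 34x4 ≤ 291   (crude fibre)
  2.7x1 + 90.4x2 + 1.6x3 + 1.9x4 + 363x5 ≥ 266.7   (calcium)
  x3 ≤ 2.8
  x2 ≤ 4.1
  x1, x2, x3, x4, x5 ≥ 0.
The cheapest feasible vertex uses only soybean meal, oat hulls, cassava meal, limestone; meat-and-bone meal is not used. There the metabolisable energy, lysine, crude fibre, calcium constraints are tight.
Solving gives x1 = 1.503, x3 = 0.5507, x4 = 0.5375, x5 = 0.7183.
Total cost: 0.56·1.503 + 0.06·0.5507 + 0.18·0.5375 + 0.07·0.7183 = 1.0218.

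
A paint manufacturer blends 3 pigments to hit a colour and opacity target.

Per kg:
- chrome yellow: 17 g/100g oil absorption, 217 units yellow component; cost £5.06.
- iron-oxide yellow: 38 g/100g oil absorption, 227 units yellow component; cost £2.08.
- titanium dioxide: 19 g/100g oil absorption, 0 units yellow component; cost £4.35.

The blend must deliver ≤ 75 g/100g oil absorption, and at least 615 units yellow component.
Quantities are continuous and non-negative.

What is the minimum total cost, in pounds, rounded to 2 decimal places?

£10.08

This is a linear program. Let x1 = kg of chrome yellow, x2 = kg of iron-oxide yellow, x3 = kg of titanium dioxide.
Minimize 5.06x1 + 2.08x2 + 4.35x3 subject to:
  17x1 + 38x2 + 19x3 ≤ 75   (oil absorption)
  217x1 + 227x2 ≥ 615   (yellow component)
  x1, x2, x3 ≥ 0.
The optimal basis is {chrome yellow, iron-oxide yellow}; titanium dioxide drops out. The oil absorption and yellow component requirements are met with equality.
That vertex is x1 = 1.446, x2 = 1.327.
Total cost: 5.06·1.446 + 2.08·1.327 = 10.0769.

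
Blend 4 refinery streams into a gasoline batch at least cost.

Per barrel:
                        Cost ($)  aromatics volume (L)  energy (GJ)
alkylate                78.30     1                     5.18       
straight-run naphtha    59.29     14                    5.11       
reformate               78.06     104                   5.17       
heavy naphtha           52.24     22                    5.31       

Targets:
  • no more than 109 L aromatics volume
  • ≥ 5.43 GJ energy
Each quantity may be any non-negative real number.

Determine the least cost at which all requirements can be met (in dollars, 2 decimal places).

Let x1 = barrels of alkylate, x2 = barrels of straight-run naphtha, x3 = barrels of reformate, x4 = barrels of heavy naphtha.
min 78.3x1 + 59.29x2 + 78.06x3 + 52.24x4 s.t.:
  1x1 + 14x2 + 104x3 + 22x4 ≤ 109   (aromatics volume)
  5.18x1 + 5.11x2 + 5.17x3 + 5.31x4 ≥ 5.43   (energy)
  x1, x2, x3, x4 ≥ 0.
The minimum-cost mix takes nothing from alkylate, straight-run naphtha, reformate — only heavy naphtha. The energy requirement is met with equality.
Optimal quantities: heavy naphtha = 1.0226 barrels.
Total cost: 52.24·1.0226 = 53.4206.

$53.42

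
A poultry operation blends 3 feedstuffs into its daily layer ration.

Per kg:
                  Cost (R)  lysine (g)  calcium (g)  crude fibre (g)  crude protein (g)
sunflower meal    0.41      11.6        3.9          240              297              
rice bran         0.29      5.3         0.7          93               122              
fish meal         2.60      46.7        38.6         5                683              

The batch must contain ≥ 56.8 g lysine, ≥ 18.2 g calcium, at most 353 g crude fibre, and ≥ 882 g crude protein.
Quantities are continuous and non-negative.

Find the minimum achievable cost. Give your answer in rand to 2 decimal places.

This is a linear program. Let x1 = kg of sunflower meal, x2 = kg of rice bran, x3 = kg of fish meal.
Minimize 0.41x1 + 0.29x2 + 2.6x3 with:
  11.6x1 + 5.3x2 + 46.7x3 ≥ 56.8   (lysine)
  3.9x1 + 0.7x2 + 38.6x3 ≥ 18.2   (calcium)
  240x1 + 93x2 + 5x3 ≤ 353   (crude fibre)
  297x1 + 122x2 + 683x3 ≥ 882   (crude protein)
  x1, x2, x3 ≥ 0.
The minimum-cost mix takes nothing from rice bran — only sunflower meal, fish meal. There the lysine and crude fibre constraints are tight.
So sunflower meal = 1.453 kg, fish meal = 0.8554 kg.
Objective = 0.41·1.453 + 2.6·0.8554 = 2.8198.

R2.82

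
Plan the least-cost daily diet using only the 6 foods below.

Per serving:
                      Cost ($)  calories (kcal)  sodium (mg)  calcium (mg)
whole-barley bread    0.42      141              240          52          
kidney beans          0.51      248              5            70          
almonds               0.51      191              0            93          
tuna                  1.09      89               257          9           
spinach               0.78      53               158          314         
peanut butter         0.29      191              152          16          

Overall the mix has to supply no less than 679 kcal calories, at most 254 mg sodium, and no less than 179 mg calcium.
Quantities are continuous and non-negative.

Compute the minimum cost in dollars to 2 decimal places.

$1.34

Treat it as an LP. Let x1 = servings of whole-barley bread, x2 = servings of kidney beans, x3 = servings of almonds, x4 = servings of tuna, x5 = servings of spinach, x6 = servings of peanut butter.
min 0.42x1 + 0.51x2 + 0.51x3 + 1.09x4 + 0.78x5 + 0.29x6 s.t.:
  141x1 + 248x2 + 191x3 + 89x4 + 53x5 + 191x6 ≥ 679   (calories)
  240x1 + 5x2 + 257x4 + 158x5 + 152x6 ≤ 254   (sodium)
  52x1 + 70x2 + 93x3 + 9x4 + 314x5 + 16x6 ≥ 179   (calcium)
  x1, x2, x3, x4, x5, x6 ≥ 0.
The cheapest feasible vertex uses only kidney beans, spinach, peanut butter; whole-barley bread, almonds, tuna are not used. Binding constraints: calories, sodium, calcium.
Optimal quantities: kidney beans = 1.575 servings, spinach = 0.144 servings, peanut butter = 1.47 servings.
Cost = 0.51·1.575 + 0.78·0.144 + 0.29·1.47 = 1.3419.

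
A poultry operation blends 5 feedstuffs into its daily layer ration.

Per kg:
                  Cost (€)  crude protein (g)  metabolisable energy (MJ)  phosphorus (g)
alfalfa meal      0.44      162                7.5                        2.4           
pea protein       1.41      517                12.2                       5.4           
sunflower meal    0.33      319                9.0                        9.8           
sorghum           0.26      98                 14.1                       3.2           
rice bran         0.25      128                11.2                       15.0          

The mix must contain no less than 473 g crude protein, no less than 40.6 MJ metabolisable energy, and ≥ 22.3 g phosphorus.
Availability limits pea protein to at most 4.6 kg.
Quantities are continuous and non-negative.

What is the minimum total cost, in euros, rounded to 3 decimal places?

Treat it as an LP. Let x1 = kg of alfalfa meal, x2 = kg of pea protein, x3 = kg of sunflower meal, x4 = kg of sorghum, x5 = kg of rice bran.
Minimize 0.44x1 + 1.41x2 + 0.33x3 + 0.26x4 + 0.25x5 with:
  162x1 + 517x2 + 319x3 + 98x4 + 128x5 ≥ 473   (crude protein)
  7.5x1 + 12.2x2 + 9x3 + 14.1x4 + 11.2x5 ≥ 40.6   (metabolisable energy)
  2.4x1 + 5.4x2 + 9.8x3 + 3.2x4 + 15x5 ≥ 22.3   (phosphorus)
  x2 ≤ 4.6
  x1, x2, x3, x4, x5 ≥ 0.
The optimal basis is {sunflower meal, sorghum, rice bran}; alfalfa meal, pea protein drop out. Binding constraints: crude protein, metabolisable energy, phosphorus.
So sunflower meal = 0.6133 kg, sorghum = 1.957 kg, rice bran = 0.6685 kg.
Cost = 0.33·0.6133 + 0.26·1.957 + 0.25·0.6685 = 0.87833.

€0.878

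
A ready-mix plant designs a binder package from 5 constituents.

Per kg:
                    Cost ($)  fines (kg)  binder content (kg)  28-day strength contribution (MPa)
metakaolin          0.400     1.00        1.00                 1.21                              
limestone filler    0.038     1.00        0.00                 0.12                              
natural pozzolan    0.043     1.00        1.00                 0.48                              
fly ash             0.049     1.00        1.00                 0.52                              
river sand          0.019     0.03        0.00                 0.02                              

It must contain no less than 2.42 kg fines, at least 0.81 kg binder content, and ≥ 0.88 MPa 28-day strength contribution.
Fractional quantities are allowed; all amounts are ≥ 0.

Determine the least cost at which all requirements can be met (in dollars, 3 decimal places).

Set it up as a linear program. Let x1 = kg of metakaolin, x2 = kg of limestone filler, x3 = kg of natural pozzolan, x4 = kg of fly ash, x5 = kg of river sand.
Minimise 0.4x1 + 0.038x2 + 0.043x3 + 0.049x4 + 0.019x5 s.t.:
  1x1 + 1x2 + 1x3 + 1x4 + 0.03x5 ≥ 2.42   (fines)
  1x1 + 1x3 + 1x4 ≥ 0.81   (binder content)
  1.21x1 + 0.12x2 + 0.48x3 + 0.52x4 + 0.02x5 ≥ 0.88   (28-day strength contribution)
  x1, x2, x3, x4, x5 ≥ 0.
The minimum-cost mix takes nothing from metakaolin, fly ash, river sand — only limestone filler, natural pozzolan. The fines and 28-day strength contribution requirements are met with equality.
Solving gives x2 = 0.7822, x3 = 1.638.
Cost = 0.038·0.7822 + 0.043·1.638 = 0.10016.

$0.100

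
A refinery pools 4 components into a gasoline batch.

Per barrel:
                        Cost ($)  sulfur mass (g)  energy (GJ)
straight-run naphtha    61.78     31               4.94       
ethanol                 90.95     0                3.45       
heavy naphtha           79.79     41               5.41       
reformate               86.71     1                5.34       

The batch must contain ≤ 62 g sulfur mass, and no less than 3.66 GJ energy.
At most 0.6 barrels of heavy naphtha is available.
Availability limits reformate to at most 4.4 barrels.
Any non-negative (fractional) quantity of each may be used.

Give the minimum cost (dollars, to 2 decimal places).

$45.77

Treat it as an LP. Let x1 = barrels of straight-run naphtha, x2 = barrels of ethanol, x3 = barrels of heavy naphtha, x4 = barrels of reformate.
min 61.78x1 + 90.95x2 + 79.79x3 + 86.71x4 subject to:
  31x1 + 41x3 + 1x4 ≤ 62   (sulfur mass)
  4.94x1 + 3.45x2 + 5.41x3 + 5.34x4 ≥ 3.66   (energy)
  x3 ≤ 0.6
  x4 ≤ 4.4
  x1, x2, x3, x4 ≥ 0.
The cheapest feasible vertex uses only straight-run naphtha; ethanol, heavy naphtha, reformate are not used. Binding constraint: energy.
Solving gives x1 = 0.7409.
Cost = 61.78·0.7409 = 45.7728.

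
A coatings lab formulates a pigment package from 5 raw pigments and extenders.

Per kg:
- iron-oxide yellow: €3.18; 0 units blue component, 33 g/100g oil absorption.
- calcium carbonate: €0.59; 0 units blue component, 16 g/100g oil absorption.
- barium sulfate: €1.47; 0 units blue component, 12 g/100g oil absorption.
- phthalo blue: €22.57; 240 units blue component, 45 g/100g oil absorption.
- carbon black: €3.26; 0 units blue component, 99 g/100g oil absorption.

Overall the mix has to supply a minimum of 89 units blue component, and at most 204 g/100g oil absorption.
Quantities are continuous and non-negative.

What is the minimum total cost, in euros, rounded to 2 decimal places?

Set it up as a linear program. Let x1 = kg of iron-oxide yellow, x2 = kg of calcium carbonate, x3 = kg of barium sulfate, x4 = kg of phthalo blue, x5 = kg of carbon black.
Minimise 3.18x1 + 0.59x2 + 1.47x3 + 22.57x4 + 3.26x5 s.t.:
  240x4 ≥ 89   (blue component)
  33x1 + 16x2 + 12x3 + 45x4 + 99x5 ≤ 204   (oil absorption)
  x1, x2, x3, x4, x5 ≥ 0.
The optimal basis is {phthalo blue}; iron-oxide yellow, calcium carbonate, barium sulfate, carbon black drop out. Binding constraint: blue component.
Optimal quantities: phthalo blue = 0.3708 kg.
Total cost: 22.57·0.3708 = 8.3690.

€8.37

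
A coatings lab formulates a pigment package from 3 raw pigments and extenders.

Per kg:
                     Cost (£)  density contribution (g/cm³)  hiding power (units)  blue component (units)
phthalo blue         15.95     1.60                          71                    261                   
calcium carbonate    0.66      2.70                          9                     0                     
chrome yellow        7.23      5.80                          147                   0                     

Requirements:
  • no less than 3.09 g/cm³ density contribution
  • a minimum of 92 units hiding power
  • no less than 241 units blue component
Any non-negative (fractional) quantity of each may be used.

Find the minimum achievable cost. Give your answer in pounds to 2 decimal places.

£16.08

Let x1 = kg of phthalo blue, x2 = kg of calcium carbonate, x3 = kg of chrome yellow.
Minimize 15.95x1 + 0.66x2 + 7.23x3 with:
  1.6x1 + 2.7x2 + 5.8x3 ≥ 3.09   (density contribution)
  71x1 + 9x2 + 147x3 ≥ 92   (hiding power)
  261x1 ≥ 241   (blue component)
  x1, x2, x3 ≥ 0.
The optimal mix uses every input. There the density contribution, hiding power, blue component constraints are tight.
Optimal quantities: phthalo blue = 0.9234 kg, calcium carbonate = 0.2428 kg, chrome yellow = 0.165 kg.
Cost = 15.95·0.9234 + 0.66·0.2428 + 7.23·0.165 = 16.0814.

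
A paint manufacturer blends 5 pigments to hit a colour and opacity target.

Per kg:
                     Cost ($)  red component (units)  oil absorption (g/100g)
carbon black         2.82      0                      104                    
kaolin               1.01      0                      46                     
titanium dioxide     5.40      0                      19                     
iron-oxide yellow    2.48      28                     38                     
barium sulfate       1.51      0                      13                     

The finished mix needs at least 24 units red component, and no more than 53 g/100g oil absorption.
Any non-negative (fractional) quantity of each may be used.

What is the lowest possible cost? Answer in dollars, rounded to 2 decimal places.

This is a linear program. Let x1 = kg of carbon black, x2 = kg of kaolin, x3 = kg of titanium dioxide, x4 = kg of iron-oxide yellow, x5 = kg of barium sulfate.
min 2.82x1 + 1.01x2 + 5.4x3 + 2.48x4 + 1.51x5 with:
  28x4 ≥ 24   (red component)
  104x1 + 46x2 + 19x3 + 38x4 + 13x5 ≤ 53   (oil absorption)
  x1, x2, x3, x4, x5 ≥ 0.
The optimal basis is {iron-oxide yellow}; carbon black, kaolin, titanium dioxide, barium sulfate drop out. Binding constraint: red component.
Solving gives x4 = 0.8571.
Cost = 2.48·0.8571 = 2.1256.

$2.13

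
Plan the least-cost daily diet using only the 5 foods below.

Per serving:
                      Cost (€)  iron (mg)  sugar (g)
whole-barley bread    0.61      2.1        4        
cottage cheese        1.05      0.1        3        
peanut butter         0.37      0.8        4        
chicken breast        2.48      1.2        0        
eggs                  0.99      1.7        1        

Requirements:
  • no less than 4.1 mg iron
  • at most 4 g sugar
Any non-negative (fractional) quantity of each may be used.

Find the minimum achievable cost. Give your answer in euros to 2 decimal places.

Set it up as a linear program. Let x1 = servings of whole-barley bread, x2 = servings of cottage cheese, x3 = servings of peanut butter, x4 = servings of chicken breast, x5 = servings of eggs.
Minimize 0.61x1 + 1.05x2 + 0.37x3 + 2.48x4 + 0.99x5 subject to:
  2.1x1 + 0.1x2 + 0.8x3 + 1.2x4 + 1.7x5 ≥ 4.1   (iron)
  4x1 + 3x2 + 4x3 + 1x5 ≤ 4   (sugar)
  x1, x2, x3, x4, x5 ≥ 0.
The optimal basis is {whole-barley bread, eggs}; cottage cheese, peanut butter, chicken breast drop out. There the iron and sugar constraints are tight.
Solving gives x1 = 0.5745, x5 = 1.702.
Cost = 0.61·0.5745 + 0.99·1.702 = 2.0354.

€2.04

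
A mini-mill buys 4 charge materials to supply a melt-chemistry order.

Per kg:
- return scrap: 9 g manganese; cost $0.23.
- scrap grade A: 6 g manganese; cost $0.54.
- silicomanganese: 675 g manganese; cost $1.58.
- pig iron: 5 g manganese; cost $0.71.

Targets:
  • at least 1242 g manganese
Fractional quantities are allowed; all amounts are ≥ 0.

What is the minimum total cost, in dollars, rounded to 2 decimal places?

$2.91

This is a linear program. Let x1 = kg of return scrap, x2 = kg of scrap grade A, x3 = kg of silicomanganese, x4 = kg of pig iron.
Minimise 0.23x1 + 0.54x2 + 1.58x3 + 0.71x4 s.t.:
  9x1 + 6x2 + 675x3 + 5x4 ≥ 1242   (manganese)
  x1, x2, x3, x4 ≥ 0.
At the optimum only silicomanganese is positive (return scrap, scrap grade A, pig iron = 0). The manganese requirement is met with equality.
Optimal quantities: silicomanganese = 1.84 kg.
Objective = 1.58·1.84 = 2.9072.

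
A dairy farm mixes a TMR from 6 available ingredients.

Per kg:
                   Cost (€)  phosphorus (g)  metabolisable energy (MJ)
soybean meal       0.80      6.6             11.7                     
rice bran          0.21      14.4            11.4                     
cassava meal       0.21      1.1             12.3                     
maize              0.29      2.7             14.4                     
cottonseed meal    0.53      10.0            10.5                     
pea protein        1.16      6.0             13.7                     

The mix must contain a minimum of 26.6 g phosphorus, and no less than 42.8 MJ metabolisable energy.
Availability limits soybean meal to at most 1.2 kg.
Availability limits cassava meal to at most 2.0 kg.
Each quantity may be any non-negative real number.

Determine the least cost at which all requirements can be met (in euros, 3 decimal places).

Let x1 = kg of soybean meal, x2 = kg of rice bran, x3 = kg of cassava meal, x4 = kg of maize, x5 = kg of cottonseed meal, x6 = kg of pea protein.
min 0.8x1 + 0.21x2 + 0.21x3 + 0.29x4 + 0.53x5 + 1.16x6 s.t.:
  6.6x1 + 14.4x2 + 1.1x3 + 2.7x4 + 10x5 + 6x6 ≥ 26.6   (phosphorus)
  11.7x1 + 11.4x2 + 12.3x3 + 14.4x4 + 10.5x5 + 13.7x6 ≥ 42.8   (metabolisable energy)
  x1 ≤ 1.2
  x3 ≤ 2
  x1, x2, x3, x4, x5, x6 ≥ 0.
The cheapest feasible vertex uses only rice bran, cassava meal; soybean meal, maize, cottonseed meal, pea protein are not used. There the phosphorus and metabolisable energy constraints are tight.
Optimal quantities: rice bran = 1.702 kg, cassava meal = 1.902 kg.
Hence cost = 0.21·1.702 + 0.21·1.902 = €0.75684.

€0.757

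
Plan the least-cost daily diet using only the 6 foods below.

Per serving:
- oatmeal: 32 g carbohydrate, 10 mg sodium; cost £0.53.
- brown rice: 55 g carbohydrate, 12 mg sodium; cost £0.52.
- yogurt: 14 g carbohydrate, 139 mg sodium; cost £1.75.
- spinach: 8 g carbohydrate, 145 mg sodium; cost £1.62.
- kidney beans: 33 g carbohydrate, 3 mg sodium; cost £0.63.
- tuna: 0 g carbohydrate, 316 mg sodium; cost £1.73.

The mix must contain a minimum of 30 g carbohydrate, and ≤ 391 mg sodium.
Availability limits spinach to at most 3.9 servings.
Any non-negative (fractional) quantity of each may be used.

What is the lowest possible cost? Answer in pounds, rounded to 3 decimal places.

£0.284

Let x1 = servings of oatmeal, x2 = servings of brown rice, x3 = servings of yogurt, x4 = servings of spinach, x5 = servings of kidney beans, x6 = servings of tuna.
min 0.53x1 + 0.52x2 + 1.75x3 + 1.62x4 + 0.63x5 + 1.73x6 s.t.:
  32x1 + 55x2 + 14x3 + 8x4 + 33x5 ≥ 30   (carbohydrate)
  10x1 + 12x2 + 139x3 + 145x4 + 3x5 + 316x6 ≤ 391   (sodium)
  x4 ≤ 3.9
  x1, x2, x3, x4, x5, x6 ≥ 0.
The optimal basis is {brown rice}; oatmeal, yogurt, spinach, kidney beans, tuna drop out. Binding constraint: carbohydrate.
So brown rice = 0.5455 servings.
Cost = 0.52·0.5455 = 0.28366.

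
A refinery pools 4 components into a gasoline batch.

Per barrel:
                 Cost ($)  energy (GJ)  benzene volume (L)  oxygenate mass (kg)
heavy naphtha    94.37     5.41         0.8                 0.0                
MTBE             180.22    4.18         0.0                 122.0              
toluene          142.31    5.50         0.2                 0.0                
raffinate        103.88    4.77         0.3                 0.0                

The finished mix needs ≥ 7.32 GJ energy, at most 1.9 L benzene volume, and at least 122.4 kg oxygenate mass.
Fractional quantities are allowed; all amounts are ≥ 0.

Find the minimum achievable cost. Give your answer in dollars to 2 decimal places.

Let x1 = barrels of heavy naphtha, x2 = barrels of MTBE, x3 = barrels of toluene, x4 = barrels of raffinate.
Minimise 94.37x1 + 180.22x2 + 142.31x3 + 103.88x4 subject to:
  5.41x1 + 4.18x2 + 5.5x3 + 4.77x4 ≥ 7.32   (energy)
  0.8x1 + 0.2x3 + 0.3x4 ≤ 1.9   (benzene volume)
  122x2 ≥ 122.4   (oxygenate mass)
  x1, x2, x3, x4 ≥ 0.
At the optimum only heavy naphtha, MTBE are positive (toluene, raffinate = 0). Binding constraints: energy and oxygenate mass.
That vertex is x1 = 0.577873, x2 = 1.00328.
Cost = 94.37·0.577873 + 180.22·1.00328 = 235.344997.

$235.34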